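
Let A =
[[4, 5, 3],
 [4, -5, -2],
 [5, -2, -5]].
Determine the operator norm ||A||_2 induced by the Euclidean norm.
||A||_2 ≈ 9.7003 (= sqrt(largest eigenvalue of A^T A))

||A||_2 = sigma_max(A) = sqrt(lambda_max(A^T A)). Form the symmetric matrix M = A^T A =
[[57, -10, -21],
 [-10, 54, 35],
 [-21, 35, 38]].
Its characteristic polynomial (trace, sum of principal 2x2 minors, determinant of M give the coefficients) is
  p(λ) = det(λ I - M) = λ^3 - 149λ^2 + 5530λ - 34225.
No integer candidate from the rational root theorem (±divisors of 34225) is a root, so the roots are irrational. The cubic discriminant is Δ = 25599086425 > 0, so there are three distinct real roots. p(7) = -2473 and p(8) = 991 have opposite signs, so a root lies in (7, 8); Newton's method refines it to λ ≈ 7.7064. p(47) = 367 and p(48) = -1489 have opposite signs, so a root lies in (47, 48); Newton's method refines it to λ ≈ 47.1983. p(94) = -385 and p(95) = 3775 have opposite signs, so a root lies in (94, 95); Newton's method refines it to λ ≈ 94.0953. Check (Vieta): the three roots sum to 149, matching tr M = 149.
So the eigenvalues of A^T A are ≈ 7.7064, 47.1983, 94.0953 (all ≥ 0, as they must be for A^T A). The largest is λ_max ≈ 94.0953, hence ||A||_2 = sqrt(λ_max) ≈ 9.7003.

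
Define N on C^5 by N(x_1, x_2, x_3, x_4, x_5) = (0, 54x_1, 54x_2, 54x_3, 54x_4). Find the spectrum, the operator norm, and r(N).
sigma(N) = {0}; ||N|| = 54; r(N) = 0. (N is nilpotent with N^5 = 0.)

On C^5, N is a strictly lower-triangular matrix with 54 on the subdiagonal and zeros elsewhere, so its characteristic polynomial is lambda^5 and every eigenvalue is 0: sigma(N) = {0}. For the operator norm, N e_i = 54e_{i+1} for i = 1, ..., 4 and N e_5 = 0, so the singular values of N are 54 (with multiplicity 4) and 0; hence ||N|| = 54. The spectral radius r(N) = max|lambda| = 0. Note ||N|| > r(N) — characteristic of non-normal nilpotent operators. Indeed N^5 = 0.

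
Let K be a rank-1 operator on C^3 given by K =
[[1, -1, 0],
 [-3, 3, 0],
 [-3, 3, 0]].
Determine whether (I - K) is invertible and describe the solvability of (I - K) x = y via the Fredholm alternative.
(I - K) is invertible (det(I - K) = -3 ≠ 0), so for every y in C^3 the equation (I - K) x = y has a unique solution.

K has rank 1, so it is an outer product K = u v^T: every row of K is a multiple of one row vector. Reading off the entries, u = (-1, 3, 3) and v = (-1, 1, 0) (row i of K equals u_i·v^T). A rank-one matrix u v^T satisfies K u = u (v·u) and kills the (2)-dimensional subspace v^⊥, so its characteristic polynomial is lambda^2 (lambda - v·u) with v·u = tr K = 4. Hence the eigenvalues of I - K are 1 (multiplicity 2) and 1 - (4) = -3, so det(I - K) = -3. (Direct check: I - K =
[[0, 1, 0],
 [3, -2, 0],
 [3, -3, 1]]
has determinant -3.) The finite-dimensional Fredholm alternative says: either (I - K) is invertible, or ker(I - K) ≠ {0} and then range(I - K) = ker((I - K)^*)^⊥, with dim ker(I - K) = dim ker((I - K)^*). Since det(I - K) ≠ 0, 1 is not an eigenvalue of K and ker(I - K) = {0}, so we are in the first case: for every y there is a unique x = (I - K)^(-1) y. Explicitly, by the Sherman–Morrison formula, (I - u v^T)^(-1) = I + u v^T/(1 - v·u), i.e. (I - K)^(-1) = I + K/(-3).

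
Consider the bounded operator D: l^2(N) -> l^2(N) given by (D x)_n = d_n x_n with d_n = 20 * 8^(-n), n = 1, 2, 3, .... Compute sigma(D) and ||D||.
sigma(D) = {20 * 8^(-n) : n ≥ 1} ∪ {0}; ||D|| = 5/2

A bounded diagonal operator on l^2 with diagonal entries d_n has spectrum equal to the closure of {d_n : n ≥ 1}: every d_n is an eigenvalue (with eigenvector e_n), so {d_n} ⊂ sigma(D); the spectrum is closed, so its closure is too; and for lambda not in the closure, (D - lambda I) has bounded inverse (the diagonal entries 1/(d_n - lambda) are bounded). For our sequence d_n = 20 * 8^(-n), n = 1, 2, 3, ...:
  - {d_n} = {20 * 8^(-n) : n ≥ 1}; the only limit point is 0
  - closure = {20 * 8^(-n) : n ≥ 1} ∪ {0}
For the norm: a diagonal operator has ||D|| = sup_n |d_n|. Here d_n = 20 * 8^(-n) is positive and decreasing, so sup_n |d_n| = d_1 = 20/8 = 5/2. So ||D|| = 5/2.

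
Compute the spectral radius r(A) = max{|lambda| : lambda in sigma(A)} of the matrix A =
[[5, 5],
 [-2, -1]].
r(A) = sqrt(5) ≈ 2.2361

The eigenvalues of A are the roots of its characteristic polynomial. With M = A (coefficients from the trace and determinant):
  p(λ) = det(λ I - M) = λ^2 - 4λ + 5.
For λ^2 - 4λ + 5 the discriminant is -4. It is negative, so the roots are the complex-conjugate pair λ = 2 ± (sqrt(4)/2) i ≈ 2 ± 1i. For a conjugate pair the product of the roots equals the constant term, so |λ|^2 = 5 and |λ| = sqrt(5) ≈ 2.2361.
Thus the eigenvalues (to 4 decimals) are 2 ± 1i (modulus 2.2361). The spectral radius is the largest modulus: r(A) = sqrt(5) ≈ 2.2361. (Cross-check: r(A) ≤ ||A||_2 ≈ 7.3852; equality holds whenever A is normal, though it can also hold for some non-normal A.)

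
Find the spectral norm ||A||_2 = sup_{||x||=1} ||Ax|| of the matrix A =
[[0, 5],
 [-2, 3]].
||A||_2 = sqrt((38 + sqrt(1044))/2) ≈ 5.9292 (= sqrt(largest eigenvalue of A^T A))

||A||_2 = sigma_max(A) = sqrt(lambda_max(A^T A)). Form the symmetric matrix M = A^T A =
[[4, -6],
 [-6, 34]].
Its characteristic polynomial (trace, determinant of M give the coefficients) is
  p(λ) = det(λ I - M) = λ^2 - 38λ + 100.
For λ^2 - 38λ + 100 the discriminant is 1044. It is nonnegative but not a perfect square, so the roots are real and irrational: λ = (38 ± sqrt(1044))/2 ≈ 35.1555, 2.8445.
So the eigenvalues of A^T A are ≈ 2.8445, 35.1555 (all ≥ 0, as they must be for A^T A). The largest is λ_max = (38 + sqrt(1044))/2 ≈ 35.1555, hence ||A||_2 = sqrt(λ_max) = sqrt((38 + sqrt(1044))/2) ≈ 5.9292.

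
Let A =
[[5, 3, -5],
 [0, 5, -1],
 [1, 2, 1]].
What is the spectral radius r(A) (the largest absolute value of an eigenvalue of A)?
r(A) ≈ 4.3926

The eigenvalues of A are the roots of its characteristic polynomial. With M = A (coefficients from the trace, the sum of principal 2x2 minors, and det A):
  p(λ) = det(λ I - M) = λ^3 - 11λ^2 + 42λ - 57.
No integer candidate from the rational root theorem (±divisors of 57) is a root, so the roots are irrational. The cubic discriminant is Δ = -87 < 0, so there is one real root and a complex-conjugate pair. p(4) = -1 and p(5) = 3 have opposite signs, so a root lies in (4, 5); Newton's method refines it to λ ≈ 4.3926. Dividing out (λ - (4.3926)) leaves approximately λ^2 - 6.6074λ + 12.9762. For λ^2 - 6.6074λ + 12.9762 the discriminant is -8.2478. It is negative, so the remaining roots are the complex-conjugate pair λ ≈ 3.3037 ± 1.4359i. Their product equals the constant term, so |λ|^2 ≈ 12.9762 and |λ| ≈ 3.6023.
Thus the eigenvalues (to 4 decimals) are 4.3926 (modulus 4.3926); 3.3037 ± 1.4359i (modulus 3.6023). The spectral radius is the largest modulus: r(A) ≈ 4.3926. (Cross-check: r(A) ≤ ||A||_2 ≈ 8.3538; equality holds whenever A is normal, though it can also hold for some non-normal A.)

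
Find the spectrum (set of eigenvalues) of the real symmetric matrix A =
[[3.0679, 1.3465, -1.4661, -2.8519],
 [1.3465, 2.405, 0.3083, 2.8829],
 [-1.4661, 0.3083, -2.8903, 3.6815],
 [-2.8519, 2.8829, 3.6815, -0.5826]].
sigma(A) ≈ {-6, -2, 4, 6}

A is real symmetric, so its spectrum consists of real eigenvalues. Expanding the characteristic polynomial of the displayed matrix gives
  det(λ I - A) = p(λ) = λ^4 + (-2)λ^3 + (-44)λ^2 + (71.9989)λ + (288.0037).
Solving p(λ) = 0 yields eigenvalues ≈ -6, -2, 4, 6. (A is shown rounded to 4 decimals, so these recover the underlying integer eigenvalues to within that precision.)
Verification: the trace of A = 2 equals the sum of eigenvalues 2, and det(A) ≈ 288.0037 matches the eigenvalue product 288.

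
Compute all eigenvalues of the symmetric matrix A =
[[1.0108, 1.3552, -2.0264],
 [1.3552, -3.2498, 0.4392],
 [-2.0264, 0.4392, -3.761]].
sigma(A) ≈ {-5, -3, 2}

A is real symmetric, so its spectrum consists of real eigenvalues. Expanding the characteristic polynomial of the displayed matrix gives
  det(λ I - A) = p(λ) = λ^3 + (6)λ^2 + (-1)λ + (-30).
Solving p(λ) = 0 yields eigenvalues ≈ -5, -3, 2. (A is shown rounded to 4 decimals, so these recover the underlying integer eigenvalues to within that precision.)
Verification: the trace of A = -6 equals the sum of eigenvalues -6, and det(A) ≈ 29.9993 matches the eigenvalue product 30.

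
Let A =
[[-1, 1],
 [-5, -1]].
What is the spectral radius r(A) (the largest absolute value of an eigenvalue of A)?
r(A) = sqrt(6) ≈ 2.4495

The eigenvalues of A are the roots of its characteristic polynomial. With M = A (coefficients from the trace and determinant):
  p(λ) = det(λ I - M) = λ^2 + 2λ + 6.
For λ^2 + 2λ + 6 the discriminant is -20. It is negative, so the roots are the complex-conjugate pair λ = -1 ± (sqrt(20)/2) i ≈ -1 ± 2.2361i. For a conjugate pair the product of the roots equals the constant term, so |λ|^2 = 6 and |λ| = sqrt(6) ≈ 2.4495.
Thus the eigenvalues (to 4 decimals) are -1 ± 2.2361i (modulus 2.4495). The spectral radius is the largest modulus: r(A) = sqrt(6) ≈ 2.4495. (Cross-check: r(A) ≤ ||A||_2 ≈ 5.1623; equality holds whenever A is normal, though it can also hold for some non-normal A.)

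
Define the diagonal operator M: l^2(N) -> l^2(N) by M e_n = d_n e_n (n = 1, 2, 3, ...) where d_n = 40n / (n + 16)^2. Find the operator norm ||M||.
||M|| = 5/8 (attained at n = 16)

For M diagonal, ||M|| = sup_n |d_n|. Treat f(x) = 40x / (x + 16)^2 for real x > 0. By the quotient rule, f'(x) = 40(16 - x)/(x + 16)^3, which is positive for x < 16 and negative for x > 16. So f has a unique maximum at x = 16, and since 16 is a positive integer, the supremum over n ≥ 1 is attained at n = 16: d_16 = 40·16/(16 + 16)^2 = 40·16/1024 = 5/8. Hence ||M|| = 5/8.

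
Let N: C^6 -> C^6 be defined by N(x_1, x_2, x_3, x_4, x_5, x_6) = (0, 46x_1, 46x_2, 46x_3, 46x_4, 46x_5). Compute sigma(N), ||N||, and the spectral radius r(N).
sigma(N) = {0}; ||N|| = 46; r(N) = 0. (N is nilpotent with N^6 = 0.)

On C^6, N is a strictly lower-triangular matrix with 46 on the subdiagonal and zeros elsewhere, so its characteristic polynomial is lambda^6 and every eigenvalue is 0: sigma(N) = {0}. For the operator norm, N e_i = 46e_{i+1} for i = 1, ..., 5 and N e_6 = 0, so the singular values of N are 46 (with multiplicity 5) and 0; hence ||N|| = 46. The spectral radius r(N) = max|lambda| = 0. Note ||N|| > r(N) — characteristic of non-normal nilpotent operators. Indeed N^6 = 0.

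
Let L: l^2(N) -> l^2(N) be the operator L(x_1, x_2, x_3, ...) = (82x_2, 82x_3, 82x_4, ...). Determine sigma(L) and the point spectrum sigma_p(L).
sigma(L) = closed disk {z in C : |z| ≤ 82}; sigma_p(L) = open disk {z in C : |z| < 82}

Note L = 82·V where V is the unit left shift (V x)_k = x_{k+1}; so sigma(L) = 82·sigma(V) and ||L|| = 82||V||. ||L x||^2 = 6724sum_{k≥2} |x_k|^2 ≤ 6724||x||^2, with equality on {x : x_1 = 0}, so ||L|| = 82. For any lambda with |lambda| < 82, set r = lambda/82 (|r| < 1); the vector x = (1, r, r^2, ...) is in l^2 and satisfies L x = 82(r, r^2, ...) = lambda x, so lambda is an eigenvalue. On the boundary |lambda| = 82 the geometric series diverges, so no l^2 eigenvector exists, but these lambda lie in the approximate point spectrum. Hence sigma(L) is the closed disk of radius 82 and sigma_p(L) is the open disk.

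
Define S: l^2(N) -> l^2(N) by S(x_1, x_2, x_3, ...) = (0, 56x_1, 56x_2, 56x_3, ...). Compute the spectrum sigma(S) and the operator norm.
sigma(S) = closed disk {z in C : |z| ≤ 56}; ||S|| = 56

Note S = 56·U where U is the unit right shift (U x)_k = x_{k-1} (with x_0 := 0); so ||S|| = 56||U|| and sigma(S) = 56·sigma(U). ||S x||^2 = sum_{k≥1} |56x_k|^2 = 3136||x||^2, so ||S|| = 56 and sigma(S) ⊂ {|z| ≤ 56}. For any |lambda| < 56, the equation (S - lambda I) x = 0 forces x_1 = 0, then 56x_k = lambda x_{k+1} ⇒ x = 0, so S has no eigenvalues. But (S - lambda I) is not surjective for |lambda| < 56: solving (S - lambda I) x = e_1 would require x_n proportional to (lambda/56)^(-n), which is not in l^2. So every |lambda| < 56 lies in the residual spectrum. The boundary |lambda| = 56 is in the approximate point spectrum (the spectrum is closed). Hence sigma(S) is the closed disk of radius 56.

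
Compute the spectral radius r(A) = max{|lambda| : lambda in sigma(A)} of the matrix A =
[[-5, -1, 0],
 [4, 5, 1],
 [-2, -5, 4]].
r(A) ≈ 4.8316

The eigenvalues of A are the roots of its characteristic polynomial. With M = A (coefficients from the trace, the sum of principal 2x2 minors, and det A):
  p(λ) = det(λ I - M) = λ^3 - 4λ^2 - 16λ + 107.
No integer candidate from the rational root theorem (±divisors of 107) is a root, so the roots are irrational. The cubic discriminant is Δ = -137987 < 0, so there is one real root and a complex-conjugate pair. p(-5) = -38 and p(-4) = 43 have opposite signs, so a root lies in (-5, -4); Newton's method refines it to λ ≈ -4.5836. Dividing out (λ - (-4.5836)) leaves approximately λ^2 - 8.5836λ + 23.344. For λ^2 - 8.5836λ + 23.344 the discriminant is -19.6976. It is negative, so the remaining roots are the complex-conjugate pair λ ≈ 4.2918 ± 2.2191i. Their product equals the constant term, so |λ|^2 ≈ 23.344 and |λ| ≈ 4.8316.
Thus the eigenvalues (to 4 decimals) are -4.5836 (modulus 4.5836); 4.2918 ± 2.2191i (modulus 4.8316). The spectral radius is the largest modulus: r(A) ≈ 4.8316. (Cross-check: r(A) ≤ ||A||_2 ≈ 9.2684; equality holds whenever A is normal, though it can also hold for some non-normal A.)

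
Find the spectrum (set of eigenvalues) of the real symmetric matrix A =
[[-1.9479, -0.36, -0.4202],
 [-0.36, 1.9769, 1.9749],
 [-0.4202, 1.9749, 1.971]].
sigma(A) ≈ {-2, 0, 4}

A is real symmetric, so its spectrum consists of real eigenvalues. Expanding the characteristic polynomial of the displayed matrix gives
  det(λ I - A) = p(λ) = λ^3 + (-2)λ^2 + (-8)λ + (0).
Solving p(λ) = 0 yields eigenvalues ≈ -2, 0, 4. (A is shown rounded to 4 decimals, so these recover the underlying integer eigenvalues to within that precision.)
Verification: the trace of A = 2 equals the sum of eigenvalues 2, and det(A) ≈ 0.0003 matches the eigenvalue product 0.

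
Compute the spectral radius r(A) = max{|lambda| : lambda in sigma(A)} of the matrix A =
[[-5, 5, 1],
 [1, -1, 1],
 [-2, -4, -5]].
r(A) = 6

The eigenvalues of A are the roots of its characteristic polynomial. With M = A (coefficients from the trace, the sum of principal 2x2 minors, and det A):
  p(λ) = det(λ I - M) = λ^3 + 11λ^2 + 36λ + 36.
By the rational root theorem any rational root is an integer divisor of 36. Testing λ = -6: p(-6) = -216 + 396 - 216 + 36 = 0, so λ = -6 is a root. Dividing out (λ + 6) leaves p(λ) = (λ + 6)(λ^2 + 5λ + 6). For λ^2 + 5λ + 6 the discriminant is 1. It is a perfect square (1^2), so the roots are rational: λ = (-5 ± 1)/2 = -2, -3.
Thus the eigenvalues (to 4 decimals) are -2 (modulus 2); -3 (modulus 3); -6 (modulus 6). The spectral radius is the largest modulus: r(A) = 6. (Cross-check: r(A) ≤ ||A||_2 ≈ 7.9833; equality holds whenever A is normal, though it can also hold for some non-normal A.)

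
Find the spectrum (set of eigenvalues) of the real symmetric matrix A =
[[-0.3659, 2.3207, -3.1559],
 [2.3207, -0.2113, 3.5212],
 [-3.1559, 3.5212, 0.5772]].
sigma(A) ≈ {-6, 2, 4}

A is real symmetric, so its spectrum consists of real eigenvalues. Expanding the characteristic polynomial of the displayed matrix gives
  det(λ I - A) = p(λ) = λ^3 + (0)λ^2 + (-28)λ + (48).
Solving p(λ) = 0 yields eigenvalues ≈ -6, 2, 4. (A is shown rounded to 4 decimals, so these recover the underlying integer eigenvalues to within that precision.)
Verification: the trace of A = 0 equals the sum of eigenvalues 0, and det(A) ≈ -48.0006 matches the eigenvalue product -48.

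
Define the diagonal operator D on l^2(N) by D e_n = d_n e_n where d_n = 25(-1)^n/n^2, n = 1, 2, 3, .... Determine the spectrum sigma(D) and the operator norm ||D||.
sigma(D) = {25(-1)^n/n^2 : n ≥ 1} ∪ {0}; ||D|| = 25

A bounded diagonal operator on l^2 with diagonal entries d_n has spectrum equal to the closure of {d_n : n ≥ 1}: every d_n is an eigenvalue (with eigenvector e_n), so {d_n} ⊂ sigma(D); the spectrum is closed, so its closure is too; and for lambda not in the closure, (D - lambda I) has bounded inverse (the diagonal entries 1/(d_n - lambda) are bounded). For our sequence d_n = 25(-1)^n/n^2, n = 1, 2, 3, ...:
  - {d_n} = {25(-1)^n/n^2 : n ≥ 1}; the only limit point is 0
  - closure = {25(-1)^n/n^2 : n ≥ 1} ∪ {0}
For the norm: a diagonal operator has ||D|| = sup_n |d_n|. Here |d_n| = 25/n^2 is decreasing, so sup_n |d_n| = |d_1| = 25. So ||D|| = 25.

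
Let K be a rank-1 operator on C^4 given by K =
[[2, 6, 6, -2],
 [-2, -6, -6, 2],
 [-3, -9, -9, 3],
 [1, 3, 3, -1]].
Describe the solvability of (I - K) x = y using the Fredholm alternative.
(I - K) is invertible (det(I - K) = 15 ≠ 0), so for every y in C^4 the equation (I - K) x = y has a unique solution.

K has rank 1, so it is an outer product K = u v^T: every row of K is a multiple of one row vector. Reading off the entries, u = (-2, 2, 3, -1) and v = (-1, -3, -3, 1) (row i of K equals u_i·v^T). A rank-one matrix u v^T satisfies K u = u (v·u) and kills the (3)-dimensional subspace v^⊥, so its characteristic polynomial is lambda^3 (lambda - v·u) with v·u = tr K = -14. Hence the eigenvalues of I - K are 1 (multiplicity 3) and 1 - (-14) = 15, so det(I - K) = 15. (Direct check: I - K =
[[-1, -6, -6, 2],
 [2, 7, 6, -2],
 [3, 9, 10, -3],
 [-1, -3, -3, 2]]
has determinant 15.) The finite-dimensional Fredholm alternative says: either (I - K) is invertible, or ker(I - K) ≠ {0} and then range(I - K) = ker((I - K)^*)^⊥, with dim ker(I - K) = dim ker((I - K)^*). Since det(I - K) ≠ 0, 1 is not an eigenvalue of K and ker(I - K) = {0}, so we are in the first case: for every y there is a unique x = (I - K)^(-1) y. Explicitly, by the Sherman–Morrison formula, (I - u v^T)^(-1) = I + u v^T/(1 - v·u), i.e. (I - K)^(-1) = I + K/(15).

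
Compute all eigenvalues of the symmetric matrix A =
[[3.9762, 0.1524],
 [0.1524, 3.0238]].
sigma(A) ≈ {3, 4}

A is real symmetric, so its spectrum consists of real eigenvalues. Expanding the characteristic polynomial of the displayed matrix gives
  det(λ I - A) = p(λ) = λ^2 + (-7)λ + (12).
Solving p(λ) = 0 yields eigenvalues ≈ 3, 4. (A is shown rounded to 4 decimals, so these recover the underlying integer eigenvalues to within that precision.)
Verification: the trace of A = 7 equals the sum of eigenvalues 7, and det(A) ≈ 12.0000 matches the eigenvalue product 12.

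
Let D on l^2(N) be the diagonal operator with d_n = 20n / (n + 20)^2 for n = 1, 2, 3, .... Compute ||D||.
||D|| = 1/4 (attained at n = 20)

For D diagonal, ||D|| = sup_n |d_n|. Treat f(x) = 20x / (x + 20)^2 for real x > 0. By the quotient rule, f'(x) = 20(20 - x)/(x + 20)^3, which is positive for x < 20 and negative for x > 20. So f has a unique maximum at x = 20, and since 20 is a positive integer, the supremum over n ≥ 1 is attained at n = 20: d_20 = 20·20/(20 + 20)^2 = 20·20/1600 = 1/4. Hence ||D|| = 1/4.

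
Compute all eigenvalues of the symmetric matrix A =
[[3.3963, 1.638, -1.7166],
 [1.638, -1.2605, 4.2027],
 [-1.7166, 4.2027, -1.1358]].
sigma(A) ≈ {-6, 3, 4}

A is real symmetric, so its spectrum consists of real eigenvalues. Expanding the characteristic polynomial of the displayed matrix gives
  det(λ I - A) = p(λ) = λ^3 + (-1)λ^2 + (-30)λ + (71.9979).
Solving p(λ) = 0 yields eigenvalues ≈ -6, 3, 4. (A is shown rounded to 4 decimals, so these recover the underlying integer eigenvalues to within that precision.)
Verification: the trace of A = 1 equals the sum of eigenvalues 1, and det(A) ≈ -71.9979 matches the eigenvalue product -72.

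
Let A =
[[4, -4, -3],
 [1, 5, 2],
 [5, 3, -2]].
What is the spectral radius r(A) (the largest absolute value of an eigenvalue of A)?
r(A) ≈ 5.3625

The eigenvalues of A are the roots of its characteristic polynomial. With M = A (coefficients from the trace, the sum of principal 2x2 minors, and det A):
  p(λ) = det(λ I - M) = λ^3 - 7λ^2 + 15λ + 46.
No integer candidate from the rational root theorem (±divisors of 46) is a root, so the roots are irrational. The cubic discriminant is Δ = -83435 < 0, so there is one real root and a complex-conjugate pair. p(-2) = -20 and p(-1) = 23 have opposite signs, so a root lies in (-2, -1); Newton's method refines it to λ ≈ -1.5996. Dividing out (λ - (-1.5996)) leaves approximately λ^2 - 8.5996λ + 28.7564. For λ^2 - 8.5996λ + 28.7564 the discriminant is -41.0716. It is negative, so the remaining roots are the complex-conjugate pair λ ≈ 4.2998 ± 3.2044i. Their product equals the constant term, so |λ|^2 ≈ 28.7564 and |λ| ≈ 5.3625.
Thus the eigenvalues (to 4 decimals) are -1.5996 (modulus 1.5996); 4.2998 ± 3.2044i (modulus 5.3625). The spectral radius is the largest modulus: r(A) ≈ 5.3625. (Cross-check: r(A) ≤ ||A||_2 ≈ 7.6363; equality holds whenever A is normal, though it can also hold for some non-normal A.)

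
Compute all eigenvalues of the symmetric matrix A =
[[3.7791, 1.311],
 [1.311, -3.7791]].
sigma(A) ≈ {-4, 4}

A is real symmetric, so its spectrum consists of real eigenvalues. Expanding the characteristic polynomial of the displayed matrix gives
  det(λ I - A) = p(λ) = λ^2 + (0)λ + (-16).
Solving p(λ) = 0 yields eigenvalues ≈ -4, 4. (A is shown rounded to 4 decimals, so these recover the underlying integer eigenvalues to within that precision.)
Verification: the trace of A = 0 equals the sum of eigenvalues 0, and det(A) ≈ -16.0003 matches the eigenvalue product -16.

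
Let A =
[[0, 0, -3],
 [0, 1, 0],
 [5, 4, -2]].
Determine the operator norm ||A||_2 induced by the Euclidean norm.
||A||_2 ≈ 6.8057 (= sqrt(largest eigenvalue of A^T A))

||A||_2 = sigma_max(A) = sqrt(lambda_max(A^T A)). Form the symmetric matrix M = A^T A =
[[25, 20, -10],
 [20, 17, -8],
 [-10, -8, 13]].
Its characteristic polynomial (trace, sum of principal 2x2 minors, determinant of M give the coefficients) is
  p(λ) = det(λ I - M) = λ^3 - 55λ^2 + 407λ - 225.
No integer candidate from the rational root theorem (±divisors of 225) is a root, so the roots are irrational. The cubic discriminant is Δ = 170966528 > 0, so there are three distinct real roots. p(0) = -225 and p(1) = 128 have opposite signs, so a root lies in (0, 1); Newton's method refines it to λ ≈ 0.6011. p(8) = 23 and p(9) = -288 have opposite signs, so a root lies in (8, 9); Newton's method refines it to λ ≈ 8.0811. p(46) = -547 and p(47) = 1232 have opposite signs, so a root lies in (46, 47); Newton's method refines it to λ ≈ 46.3178. Check (Vieta): the three roots sum to 55, matching tr M = 55.
So the eigenvalues of A^T A are ≈ 0.6011, 8.0811, 46.3178 (all ≥ 0, as they must be for A^T A). The largest is λ_max ≈ 46.3178, hence ||A||_2 = sqrt(λ_max) ≈ 6.8057.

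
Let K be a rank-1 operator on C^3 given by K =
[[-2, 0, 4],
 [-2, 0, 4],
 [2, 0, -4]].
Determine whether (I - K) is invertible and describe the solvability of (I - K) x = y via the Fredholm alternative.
(I - K) is invertible (det(I - K) = 7 ≠ 0), so for every y in C^3 the equation (I - K) x = y has a unique solution.

K has rank 1, so it is an outer product K = u v^T: every row of K is a multiple of one row vector. Reading off the entries, u = (2, 2, -2) and v = (-1, 0, 2) (row i of K equals u_i·v^T). A rank-one matrix u v^T satisfies K u = u (v·u) and kills the (2)-dimensional subspace v^⊥, so its characteristic polynomial is lambda^2 (lambda - v·u) with v·u = tr K = -6. Hence the eigenvalues of I - K are 1 (multiplicity 2) and 1 - (-6) = 7, so det(I - K) = 7. (Direct check: I - K =
[[3, 0, -4],
 [2, 1, -4],
 [-2, 0, 5]]
has determinant 7.) The finite-dimensional Fredholm alternative says: either (I - K) is invertible, or ker(I - K) ≠ {0} and then range(I - K) = ker((I - K)^*)^⊥, with dim ker(I - K) = dim ker((I - K)^*). Since det(I - K) ≠ 0, 1 is not an eigenvalue of K and ker(I - K) = {0}, so we are in the first case: for every y there is a unique x = (I - K)^(-1) y. Explicitly, by the Sherman–Morrison formula, (I - u v^T)^(-1) = I + u v^T/(1 - v·u), i.e. (I - K)^(-1) = I + K/(7).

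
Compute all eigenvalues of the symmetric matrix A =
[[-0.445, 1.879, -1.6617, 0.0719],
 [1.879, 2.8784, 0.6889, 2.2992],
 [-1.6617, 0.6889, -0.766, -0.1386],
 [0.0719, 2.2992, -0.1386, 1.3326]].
sigma(A) ≈ {-3, 0, 1, 5}

A is real symmetric, so its spectrum consists of real eigenvalues. Expanding the characteristic polynomial of the displayed matrix gives
  det(λ I - A) = p(λ) = λ^4 + (-3)λ^3 + (-13)λ^2 + (15.0016)λ + (-0.001).
Solving p(λ) = 0 yields eigenvalues ≈ -3, 0, 1, 5. (A is shown rounded to 4 decimals, so these recover the underlying integer eigenvalues to within that precision.)
Verification: the trace of A = 3 equals the sum of eigenvalues 3, and det(A) ≈ -0.0010 matches the eigenvalue product 0.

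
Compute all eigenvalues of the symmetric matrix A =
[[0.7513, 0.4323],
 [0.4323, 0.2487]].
sigma(A) ≈ {0, 1}

A is real symmetric, so its spectrum consists of real eigenvalues. Expanding the characteristic polynomial of the displayed matrix gives
  det(λ I - A) = p(λ) = λ^2 + (-1)λ + (0).
Solving p(λ) = 0 yields eigenvalues ≈ 0, 1. (A is shown rounded to 4 decimals, so these recover the underlying integer eigenvalues to within that precision.)
Verification: the trace of A = 1 equals the sum of eigenvalues 1, and det(A) ≈ -0.0000 matches the eigenvalue product 0.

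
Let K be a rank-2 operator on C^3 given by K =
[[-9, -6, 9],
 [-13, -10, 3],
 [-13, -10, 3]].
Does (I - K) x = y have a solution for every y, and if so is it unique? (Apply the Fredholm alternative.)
(I - K) is invertible (det(I - K) = 119 ≠ 0), so for every y in C^3 the equation (I - K) x = y has a unique solution.

K has rank 2 and factors as K = U V^T = u1 v1^T + u2 v2^T with u1 = (0, -2, -2), v1 = (2, 2, 3), u2 = (-3, -3, -3), v2 = (3, 2, -3) (multiplying out reproduces the displayed K). The nonzero eigenvalues of U V^T coincide with those of the 2 x 2 matrix G = V^T U = [[v1·u1, v1·u2], [v2·u1, v2·u2]] = [[-10, -21], [2, -6]], and by the Sylvester determinant identity det(I_3 - U V^T) = det(I_2 - V^T U) = det([[11, 21], [-2, 7]]) = (11)(7) - (21)(-2) = 119. (Direct check: I - K =
[[10, 6, -9],
 [13, 11, -3],
 [13, 10, -2]]
has determinant 119.) The finite-dimensional Fredholm alternative says: either (I - K) is invertible, or ker(I - K) ≠ {0} and then range(I - K) = ker((I - K)^*)^⊥, with dim ker(I - K) = dim ker((I - K)^*). Since det(I - K) ≠ 0, 1 is not an eigenvalue of K and ker(I - K) = {0}, so we are in the first case: for every y there is a unique x = (I - K)^(-1) y. (Explicitly, by the Woodbury identity, (I - U V^T)^(-1) = I + U (I_2 - G)^(-1) V^T.)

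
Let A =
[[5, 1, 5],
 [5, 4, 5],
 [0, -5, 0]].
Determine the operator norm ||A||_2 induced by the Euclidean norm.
||A||_2 = sqrt((142 + sqrt(8364))/2) ≈ 10.804 (= sqrt(largest eigenvalue of A^T A))

||A||_2 = sigma_max(A) = sqrt(lambda_max(A^T A)). Form the symmetric matrix M = A^T A =
[[50, 25, 50],
 [25, 42, 25],
 [50, 25, 50]].
Its characteristic polynomial (trace, sum of principal 2x2 minors, determinant of M give the coefficients) is
  p(λ) = det(λ I - M) = λ^3 - 142λ^2 + 2950λ.
The constant term is 0, so λ = 0 is a root. Dividing out λ leaves p(λ) = λ(λ^2 - 142λ + 2950). For λ^2 - 142λ + 2950 the discriminant is 8364. It is nonnegative but not a perfect square, so the roots are real and irrational: λ = (142 ± sqrt(8364))/2 ≈ 116.7275, 25.2725.
So the eigenvalues of A^T A are ≈ 0, 25.2725, 116.7275 (all ≥ 0, as they must be for A^T A). The largest is λ_max = (142 + sqrt(8364))/2 ≈ 116.7275, hence ||A||_2 = sqrt(λ_max) = sqrt((142 + sqrt(8364))/2) ≈ 10.804.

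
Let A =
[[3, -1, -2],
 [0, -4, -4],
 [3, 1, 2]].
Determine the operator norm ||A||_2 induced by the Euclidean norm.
||A||_2 = sqrt((42 + sqrt(1636))/2) ≈ 6.4206 (= sqrt(largest eigenvalue of A^T A))

||A||_2 = sigma_max(A) = sqrt(lambda_max(A^T A)). Form the symmetric matrix M = A^T A =
[[18, 0, 0],
 [0, 18, 20],
 [0, 20, 24]].
Its characteristic polynomial (trace, sum of principal 2x2 minors, determinant of M give the coefficients) is
  p(λ) = det(λ I - M) = λ^3 - 60λ^2 + 788λ - 576.
By the rational root theorem any rational root is an integer divisor of 576. Testing λ = 18: p(18) = 5832 - 19440 + 14184 - 576 = 0, so λ = 18 is a root. Dividing out (λ - 18) leaves p(λ) = (λ - 18)(λ^2 - 42λ + 32). For λ^2 - 42λ + 32 the discriminant is 1636. It is nonnegative but not a perfect square, so the roots are real and irrational: λ = (42 ± sqrt(1636))/2 ≈ 41.2237, 0.7763.
So the eigenvalues of A^T A are ≈ 0.7763, 18, 41.2237 (all ≥ 0, as they must be for A^T A). The largest is λ_max = (42 + sqrt(1636))/2 ≈ 41.2237, hence ||A||_2 = sqrt(λ_max) = sqrt((42 + sqrt(1636))/2) ≈ 6.4206.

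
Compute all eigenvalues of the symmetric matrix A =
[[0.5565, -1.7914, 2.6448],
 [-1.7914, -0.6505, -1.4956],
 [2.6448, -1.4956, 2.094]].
sigma(A) ≈ {-2, -1, 5}

A is real symmetric, so its spectrum consists of real eigenvalues. Expanding the characteristic polynomial of the displayed matrix gives
  det(λ I - A) = p(λ) = λ^3 + (-2)λ^2 + (-13)λ + (-10).
Solving p(λ) = 0 yields eigenvalues ≈ -2, -1, 5. (A is shown rounded to 4 decimals, so these recover the underlying integer eigenvalues to within that precision.)
Verification: the trace of A = 2 equals the sum of eigenvalues 2, and det(A) ≈ 9.9995 matches the eigenvalue product 10.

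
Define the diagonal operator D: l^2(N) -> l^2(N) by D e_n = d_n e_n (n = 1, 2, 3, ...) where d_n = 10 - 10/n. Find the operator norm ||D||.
||D|| = 10

For a diagonal operator on l^2 with entries d_n, ||D|| = sup_n |d_n|. Here d_1 = 0, d_2 = 5, ..., and d_n = 10 - 10/n increases monotonically toward 10. All terms lie in [0, 10), so |d_n| = d_n and the supremum is the limit 10, which is not attained by any individual d_n. Hence ||D|| = 10.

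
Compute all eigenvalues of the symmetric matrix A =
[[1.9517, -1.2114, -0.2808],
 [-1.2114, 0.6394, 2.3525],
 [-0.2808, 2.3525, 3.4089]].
sigma(A) ≈ {-1, 2, 5}

A is real symmetric, so its spectrum consists of real eigenvalues. Expanding the characteristic polynomial of the displayed matrix gives
  det(λ I - A) = p(λ) = λ^3 + (-6)λ^2 + (3)λ + (10).
Solving p(λ) = 0 yields eigenvalues ≈ -1, 2, 5. (A is shown rounded to 4 decimals, so these recover the underlying integer eigenvalues to within that precision.)
Verification: the trace of A = 6 equals the sum of eigenvalues 6, and det(A) ≈ -9.9997 matches the eigenvalue product -10.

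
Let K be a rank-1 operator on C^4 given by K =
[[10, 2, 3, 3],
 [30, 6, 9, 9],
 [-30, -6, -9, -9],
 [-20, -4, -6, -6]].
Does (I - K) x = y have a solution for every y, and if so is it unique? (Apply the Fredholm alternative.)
(I - K) is singular (det(I - K) = 0, i.e. 1 ∈ sigma(K)). (I - K) x = y is solvable iff y ⊥ ker((I - K)^*) = span{(10, 2, 3, 3)}, i.e. iff 10y_1 + 2y_2 + 3y_3 + 3y_4 = 0. When solvable, the solutions are x = y + c·(1, 3, -3, -2), c arbitrary (ker(I - K) = span{(1, 3, -3, -2)}, dimension 1).

K has rank 1, so it is an outer product K = u v^T: every row of K is a multiple of one row vector. Reading off the entries, u = (1, 3, -3, -2) and v = (10, 2, 3, 3) (row i of K equals u_i·v^T). A rank-one matrix u v^T satisfies K u = u (v·u) and kills the (3)-dimensional subspace v^⊥, so its characteristic polynomial is lambda^3 (lambda - v·u) with v·u = tr K = 1. Hence the eigenvalues of I - K are 1 (multiplicity 3) and 1 - (1) = 0, so det(I - K) = 0. (Direct check: I - K =
[[-9, -2, -3, -3],
 [-30, -5, -9, -9],
 [30, 6, 10, 9],
 [20, 4, 6, 7]]
has determinant 0.) So 1 is an eigenvalue of K and (I - K) is not invertible. The finite-dimensional Fredholm alternative says: either (I - K) is invertible, or ker(I - K) ≠ {0} and then range(I - K) = ker((I - K)^*)^⊥, with dim ker(I - K) = dim ker((I - K)^*). We are in the second case, so we need both kernels. Kernel of I - K: (I - K) u = u - u (v·u) = u - u = 0, so ker(I - K) = span{u} = span{(1, 3, -3, -2)} (it is exactly 1-dimensional because rank(I - K) = 3). Kernel of the adjoint: K is real, so (I - K)^* = I - K^T = I - v u^T, and (I - v u^T) v = v - v (u·v) = 0; hence ker((I - K)^*) = span{v} = span{(10, 2, 3, 3)}. Therefore (I - K) x = y is solvable iff <y, v> = 0, i.e. iff 10y_1 + 2y_2 + 3y_3 + 3y_4 = 0. When this holds, K y = u (v·y) = 0, so (I - K) y = y and x = y is a particular solution; the full solution set is the line x = y + c·u = y + c·(1, 3, -3, -2), c ∈ C.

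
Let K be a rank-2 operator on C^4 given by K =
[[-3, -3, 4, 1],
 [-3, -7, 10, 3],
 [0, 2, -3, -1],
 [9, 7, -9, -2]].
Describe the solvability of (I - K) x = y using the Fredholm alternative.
(I - K) is invertible (det(I - K) = 25 ≠ 0), so for every y in C^4 the equation (I - K) x = y has a unique solution.

K has rank 2 and factors as K = U V^T = u1 v1^T + u2 v2^T with u1 = (1, 3, -1, -2), v1 = (0, -2, 3, 1), u2 = (-1, -1, 0, 3), v2 = (3, 1, -1, 0) (multiplying out reproduces the displayed K). The nonzero eigenvalues of U V^T coincide with those of the 2 x 2 matrix G = V^T U = [[v1·u1, v1·u2], [v2·u1, v2·u2]] = [[-11, 5], [7, -4]], and by the Sylvester determinant identity det(I_4 - U V^T) = det(I_2 - V^T U) = det([[12, -5], [-7, 5]]) = (12)(5) - (-5)(-7) = 25. (Direct check: I - K =
[[4, 3, -4, -1],
 [3, 8, -10, -3],
 [0, -2, 4, 1],
 [-9, -7, 9, 3]]
has determinant 25.) The finite-dimensional Fredholm alternative says: either (I - K) is invertible, or ker(I - K) ≠ {0} and then range(I - K) = ker((I - K)^*)^⊥, with dim ker(I - K) = dim ker((I - K)^*). Since det(I - K) ≠ 0, 1 is not an eigenvalue of K and ker(I - K) = {0}, so we are in the first case: for every y there is a unique x = (I - K)^(-1) y. (Explicitly, by the Woodbury identity, (I - U V^T)^(-1) = I + U (I_2 - G)^(-1) V^T.)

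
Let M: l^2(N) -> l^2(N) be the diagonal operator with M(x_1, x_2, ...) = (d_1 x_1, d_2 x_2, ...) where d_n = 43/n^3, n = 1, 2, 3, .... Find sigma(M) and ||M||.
sigma(M) = {43/n^3 : n ≥ 1} ∪ {0}; ||M|| = 43

A bounded diagonal operator on l^2 with diagonal entries d_n has spectrum equal to the closure of {d_n : n ≥ 1}: every d_n is an eigenvalue (with eigenvector e_n), so {d_n} ⊂ sigma(M); the spectrum is closed, so its closure is too; and for lambda not in the closure, (M - lambda I) has bounded inverse (the diagonal entries 1/(d_n - lambda) are bounded). For our sequence d_n = 43/n^3, n = 1, 2, 3, ...:
  - {d_n} = {43/n^3 : n ≥ 1}; the only limit point is 0
  - closure = {43/n^3 : n ≥ 1} ∪ {0}
For the norm: a diagonal operator has ||M|| = sup_n |d_n|. Here d_n = 43/n^3 is positive and decreasing, so sup_n |d_n| = d_1 = 43. So ||M|| = 43.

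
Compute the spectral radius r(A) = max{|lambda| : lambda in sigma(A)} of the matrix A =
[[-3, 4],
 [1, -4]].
r(A) = (7 + sqrt(17))/2 ≈ 5.5616

The eigenvalues of A are the roots of its characteristic polynomial. With M = A (coefficients from the trace and determinant):
  p(λ) = det(λ I - M) = λ^2 + 7λ + 8.
For λ^2 + 7λ + 8 the discriminant is 17. It is nonnegative but not a perfect square, so the roots are real and irrational: λ = (-7 ± sqrt(17))/2 ≈ -1.4384, -5.5616.
Thus the eigenvalues (to 4 decimals) are -1.4384 (modulus 1.4384); -5.5616 (modulus 5.5616). The spectral radius is the largest modulus: r(A) = (7 + sqrt(17))/2 ≈ 5.5616. (Cross-check: r(A) ≤ ||A||_2 ≈ 6.3574; equality holds whenever A is normal, though it can also hold for some non-normal A.)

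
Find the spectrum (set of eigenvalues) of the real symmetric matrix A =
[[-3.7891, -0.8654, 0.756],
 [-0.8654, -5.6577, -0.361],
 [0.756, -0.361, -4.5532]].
sigma(A) ≈ {-6, -5, -3}

A is real symmetric, so its spectrum consists of real eigenvalues. Expanding the characteristic polynomial of the displayed matrix gives
  det(λ I - A) = p(λ) = λ^3 + (14)λ^2 + (63)λ + (90).
Solving p(λ) = 0 yields eigenvalues ≈ -6, -5, -3. (A is shown rounded to 4 decimals, so these recover the underlying integer eigenvalues to within that precision.)
Verification: the trace of A = -14 equals the sum of eigenvalues -14, and det(A) ≈ -89.9999 matches the eigenvalue product -90.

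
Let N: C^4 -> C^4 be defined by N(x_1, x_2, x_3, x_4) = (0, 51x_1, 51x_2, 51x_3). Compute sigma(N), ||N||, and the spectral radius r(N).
sigma(N) = {0}; ||N|| = 51; r(N) = 0. (N is nilpotent with N^4 = 0.)

On C^4, N is a strictly lower-triangular matrix with 51 on the subdiagonal and zeros elsewhere, so its characteristic polynomial is lambda^4 and every eigenvalue is 0: sigma(N) = {0}. For the operator norm, N e_i = 51e_{i+1} for i = 1, ..., 3 and N e_4 = 0, so the singular values of N are 51 (with multiplicity 3) and 0; hence ||N|| = 51. The spectral radius r(N) = max|lambda| = 0. Note ||N|| > r(N) — characteristic of non-normal nilpotent operators. Indeed N^4 = 0.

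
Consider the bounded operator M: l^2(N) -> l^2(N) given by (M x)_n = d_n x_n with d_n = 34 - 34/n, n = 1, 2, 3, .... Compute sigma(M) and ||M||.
sigma(M) = {34 - 34/n : n ≥ 1} ∪ {34}; ||M|| = 34

A bounded diagonal operator on l^2 with diagonal entries d_n has spectrum equal to the closure of {d_n : n ≥ 1}: every d_n is an eigenvalue (with eigenvector e_n), so {d_n} ⊂ sigma(M); the spectrum is closed, so its closure is too; and for lambda not in the closure, (M - lambda I) has bounded inverse (the diagonal entries 1/(d_n - lambda) are bounded). For our sequence d_n = 34 - 34/n, n = 1, 2, 3, ...:
  - {d_n} = {34 - 34/n : n ≥ 1}; the only limit point is 34
  - closure = {34 - 34/n : n ≥ 1} ∪ {34}
For the norm: a diagonal operator has ||M|| = sup_n |d_n|. Here d_n = 34 - 34/n increases monotonically from d_1 = 0 toward 34, with all terms in [0, 34); so sup_n |d_n| = 34 (the supremum is the limit, not attained). So ||M|| = 34.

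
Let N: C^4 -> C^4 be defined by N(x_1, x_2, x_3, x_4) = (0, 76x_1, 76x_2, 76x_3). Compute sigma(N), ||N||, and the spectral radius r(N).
sigma(N) = {0}; ||N|| = 76; r(N) = 0. (N is nilpotent with N^4 = 0.)

On C^4, N is a strictly lower-triangular matrix with 76 on the subdiagonal and zeros elsewhere, so its characteristic polynomial is lambda^4 and every eigenvalue is 0: sigma(N) = {0}. For the operator norm, N e_i = 76e_{i+1} for i = 1, ..., 3 and N e_4 = 0, so the singular values of N are 76 (with multiplicity 3) and 0; hence ||N|| = 76. The spectral radius r(N) = max|lambda| = 0. Note ||N|| > r(N) — characteristic of non-normal nilpotent operators. Indeed N^4 = 0.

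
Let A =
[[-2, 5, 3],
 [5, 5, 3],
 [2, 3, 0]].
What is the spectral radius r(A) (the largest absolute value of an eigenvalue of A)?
r(A) ≈ 9.1881

The eigenvalues of A are the roots of its characteristic polynomial. With M = A (coefficients from the trace, the sum of principal 2x2 minors, and det A):
  p(λ) = det(λ I - M) = λ^3 - 3λ^2 - 50λ - 63.
No integer candidate from the rational root theorem (±divisors of 63) is a root, so the roots are irrational. The cubic discriminant is Δ = 238433 > 0, so there are three distinct real roots. p(-5) = -13 and p(-4) = 25 have opposite signs, so a root lies in (-5, -4); Newton's method refines it to λ ≈ -4.7422. p(-2) = 17 and p(-1) = -17 have opposite signs, so a root lies in (-2, -1); Newton's method refines it to λ ≈ -1.4459. p(9) = -27 and p(10) = 137 have opposite signs, so a root lies in (9, 10); Newton's method refines it to λ ≈ 9.1881. Check (Vieta): the three roots sum to 3, matching tr M = 3.
Thus the eigenvalues (to 4 decimals) are -4.7422 (modulus 4.7422); -1.4459 (modulus 1.4459); 9.1881 (modulus 9.1881). The spectral radius is the largest modulus: r(A) ≈ 9.1881. (Cross-check: r(A) ≤ ||A||_2 ≈ 9.2112; equality holds whenever A is normal, though it can also hold for some non-normal A.)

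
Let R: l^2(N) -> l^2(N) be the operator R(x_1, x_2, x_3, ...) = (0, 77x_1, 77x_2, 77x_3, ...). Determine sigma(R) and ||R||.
sigma(R) = closed disk {z in C : |z| ≤ 77}; ||R|| = 77

Note R = 77·U where U is the unit right shift (U x)_k = x_{k-1} (with x_0 := 0); so ||R|| = 77||U|| and sigma(R) = 77·sigma(U). ||R x||^2 = sum_{k≥1} |77x_k|^2 = 5929||x||^2, so ||R|| = 77 and sigma(R) ⊂ {|z| ≤ 77}. For any |lambda| < 77, the equation (R - lambda I) x = 0 forces x_1 = 0, then 77x_k = lambda x_{k+1} ⇒ x = 0, so R has no eigenvalues. But (R - lambda I) is not surjective for |lambda| < 77: solving (R - lambda I) x = e_1 would require x_n proportional to (lambda/77)^(-n), which is not in l^2. So every |lambda| < 77 lies in the residual spectrum. The boundary |lambda| = 77 is in the approximate point spectrum (the spectrum is closed). Hence sigma(R) is the closed disk of radius 77.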